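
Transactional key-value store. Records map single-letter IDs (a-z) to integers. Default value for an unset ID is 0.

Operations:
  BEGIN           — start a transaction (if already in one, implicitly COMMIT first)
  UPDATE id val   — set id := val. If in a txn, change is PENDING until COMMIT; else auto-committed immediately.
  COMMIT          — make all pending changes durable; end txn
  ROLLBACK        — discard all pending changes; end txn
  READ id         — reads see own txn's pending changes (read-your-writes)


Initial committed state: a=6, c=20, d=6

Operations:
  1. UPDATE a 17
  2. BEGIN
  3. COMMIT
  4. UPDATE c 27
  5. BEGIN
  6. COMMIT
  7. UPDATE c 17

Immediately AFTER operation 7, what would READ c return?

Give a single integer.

Initial committed: {a=6, c=20, d=6}
Op 1: UPDATE a=17 (auto-commit; committed a=17)
Op 2: BEGIN: in_txn=True, pending={}
Op 3: COMMIT: merged [] into committed; committed now {a=17, c=20, d=6}
Op 4: UPDATE c=27 (auto-commit; committed c=27)
Op 5: BEGIN: in_txn=True, pending={}
Op 6: COMMIT: merged [] into committed; committed now {a=17, c=27, d=6}
Op 7: UPDATE c=17 (auto-commit; committed c=17)
After op 7: visible(c) = 17 (pending={}, committed={a=17, c=17, d=6})

Answer: 17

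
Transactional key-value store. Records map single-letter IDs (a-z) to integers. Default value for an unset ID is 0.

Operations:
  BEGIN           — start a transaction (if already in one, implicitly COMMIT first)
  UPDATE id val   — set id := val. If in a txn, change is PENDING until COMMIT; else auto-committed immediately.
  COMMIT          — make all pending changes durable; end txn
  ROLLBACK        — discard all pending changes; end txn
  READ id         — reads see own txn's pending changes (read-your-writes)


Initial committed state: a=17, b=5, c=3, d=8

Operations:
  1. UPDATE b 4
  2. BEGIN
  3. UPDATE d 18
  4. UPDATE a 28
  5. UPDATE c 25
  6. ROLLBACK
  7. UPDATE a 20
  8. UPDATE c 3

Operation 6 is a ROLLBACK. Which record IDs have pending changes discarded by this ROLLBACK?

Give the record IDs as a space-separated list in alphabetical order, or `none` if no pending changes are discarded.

Answer: a c d

Derivation:
Initial committed: {a=17, b=5, c=3, d=8}
Op 1: UPDATE b=4 (auto-commit; committed b=4)
Op 2: BEGIN: in_txn=True, pending={}
Op 3: UPDATE d=18 (pending; pending now {d=18})
Op 4: UPDATE a=28 (pending; pending now {a=28, d=18})
Op 5: UPDATE c=25 (pending; pending now {a=28, c=25, d=18})
Op 6: ROLLBACK: discarded pending ['a', 'c', 'd']; in_txn=False
Op 7: UPDATE a=20 (auto-commit; committed a=20)
Op 8: UPDATE c=3 (auto-commit; committed c=3)
ROLLBACK at op 6 discards: ['a', 'c', 'd']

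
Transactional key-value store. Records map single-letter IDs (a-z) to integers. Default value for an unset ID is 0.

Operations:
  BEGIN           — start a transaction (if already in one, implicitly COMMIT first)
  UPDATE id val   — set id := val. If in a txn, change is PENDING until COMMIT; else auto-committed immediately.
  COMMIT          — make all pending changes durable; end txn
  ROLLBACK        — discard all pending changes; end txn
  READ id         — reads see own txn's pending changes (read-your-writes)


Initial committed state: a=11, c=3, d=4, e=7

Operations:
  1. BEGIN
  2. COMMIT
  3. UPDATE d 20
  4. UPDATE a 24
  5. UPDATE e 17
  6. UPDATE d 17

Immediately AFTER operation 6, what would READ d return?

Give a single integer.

Initial committed: {a=11, c=3, d=4, e=7}
Op 1: BEGIN: in_txn=True, pending={}
Op 2: COMMIT: merged [] into committed; committed now {a=11, c=3, d=4, e=7}
Op 3: UPDATE d=20 (auto-commit; committed d=20)
Op 4: UPDATE a=24 (auto-commit; committed a=24)
Op 5: UPDATE e=17 (auto-commit; committed e=17)
Op 6: UPDATE d=17 (auto-commit; committed d=17)
After op 6: visible(d) = 17 (pending={}, committed={a=24, c=3, d=17, e=17})

Answer: 17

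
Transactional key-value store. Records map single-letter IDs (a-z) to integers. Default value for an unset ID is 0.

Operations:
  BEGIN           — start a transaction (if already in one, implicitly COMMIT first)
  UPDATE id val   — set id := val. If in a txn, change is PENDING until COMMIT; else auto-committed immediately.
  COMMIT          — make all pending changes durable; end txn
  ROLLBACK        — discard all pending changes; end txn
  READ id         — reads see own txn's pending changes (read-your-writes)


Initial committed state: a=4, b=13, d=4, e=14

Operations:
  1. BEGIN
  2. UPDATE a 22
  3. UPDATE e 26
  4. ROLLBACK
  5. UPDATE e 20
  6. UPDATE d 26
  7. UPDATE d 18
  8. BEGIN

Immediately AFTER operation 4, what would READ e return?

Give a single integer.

Initial committed: {a=4, b=13, d=4, e=14}
Op 1: BEGIN: in_txn=True, pending={}
Op 2: UPDATE a=22 (pending; pending now {a=22})
Op 3: UPDATE e=26 (pending; pending now {a=22, e=26})
Op 4: ROLLBACK: discarded pending ['a', 'e']; in_txn=False
After op 4: visible(e) = 14 (pending={}, committed={a=4, b=13, d=4, e=14})

Answer: 14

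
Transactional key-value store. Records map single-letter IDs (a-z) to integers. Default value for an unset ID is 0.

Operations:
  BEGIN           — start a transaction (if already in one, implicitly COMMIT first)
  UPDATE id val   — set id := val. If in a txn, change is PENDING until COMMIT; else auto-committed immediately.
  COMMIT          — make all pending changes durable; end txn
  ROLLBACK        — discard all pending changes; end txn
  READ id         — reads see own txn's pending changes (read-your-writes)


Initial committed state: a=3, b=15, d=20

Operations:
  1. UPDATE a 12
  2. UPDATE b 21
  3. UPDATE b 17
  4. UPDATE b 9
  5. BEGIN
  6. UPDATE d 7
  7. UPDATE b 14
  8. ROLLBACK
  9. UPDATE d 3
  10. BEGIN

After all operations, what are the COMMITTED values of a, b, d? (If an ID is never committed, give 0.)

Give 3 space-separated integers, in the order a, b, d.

Answer: 12 9 3

Derivation:
Initial committed: {a=3, b=15, d=20}
Op 1: UPDATE a=12 (auto-commit; committed a=12)
Op 2: UPDATE b=21 (auto-commit; committed b=21)
Op 3: UPDATE b=17 (auto-commit; committed b=17)
Op 4: UPDATE b=9 (auto-commit; committed b=9)
Op 5: BEGIN: in_txn=True, pending={}
Op 6: UPDATE d=7 (pending; pending now {d=7})
Op 7: UPDATE b=14 (pending; pending now {b=14, d=7})
Op 8: ROLLBACK: discarded pending ['b', 'd']; in_txn=False
Op 9: UPDATE d=3 (auto-commit; committed d=3)
Op 10: BEGIN: in_txn=True, pending={}
Final committed: {a=12, b=9, d=3}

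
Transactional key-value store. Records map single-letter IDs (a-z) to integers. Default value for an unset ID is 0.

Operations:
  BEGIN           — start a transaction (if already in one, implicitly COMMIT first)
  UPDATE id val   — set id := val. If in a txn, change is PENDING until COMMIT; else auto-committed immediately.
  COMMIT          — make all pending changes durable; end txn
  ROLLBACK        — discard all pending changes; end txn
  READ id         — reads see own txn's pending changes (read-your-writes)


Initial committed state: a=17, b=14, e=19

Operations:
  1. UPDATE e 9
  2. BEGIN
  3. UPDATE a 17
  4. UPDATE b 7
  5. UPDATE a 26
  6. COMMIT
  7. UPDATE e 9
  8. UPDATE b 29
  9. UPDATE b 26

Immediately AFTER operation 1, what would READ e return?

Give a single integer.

Initial committed: {a=17, b=14, e=19}
Op 1: UPDATE e=9 (auto-commit; committed e=9)
After op 1: visible(e) = 9 (pending={}, committed={a=17, b=14, e=9})

Answer: 9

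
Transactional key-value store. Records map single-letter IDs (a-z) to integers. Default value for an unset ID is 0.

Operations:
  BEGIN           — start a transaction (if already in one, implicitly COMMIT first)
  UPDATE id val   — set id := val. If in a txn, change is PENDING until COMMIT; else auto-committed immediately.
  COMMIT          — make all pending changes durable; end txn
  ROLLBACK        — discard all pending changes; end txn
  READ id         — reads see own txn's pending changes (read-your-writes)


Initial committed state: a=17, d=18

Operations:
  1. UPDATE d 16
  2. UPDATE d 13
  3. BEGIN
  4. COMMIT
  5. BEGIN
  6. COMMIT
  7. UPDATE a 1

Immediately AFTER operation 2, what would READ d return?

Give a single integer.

Initial committed: {a=17, d=18}
Op 1: UPDATE d=16 (auto-commit; committed d=16)
Op 2: UPDATE d=13 (auto-commit; committed d=13)
After op 2: visible(d) = 13 (pending={}, committed={a=17, d=13})

Answer: 13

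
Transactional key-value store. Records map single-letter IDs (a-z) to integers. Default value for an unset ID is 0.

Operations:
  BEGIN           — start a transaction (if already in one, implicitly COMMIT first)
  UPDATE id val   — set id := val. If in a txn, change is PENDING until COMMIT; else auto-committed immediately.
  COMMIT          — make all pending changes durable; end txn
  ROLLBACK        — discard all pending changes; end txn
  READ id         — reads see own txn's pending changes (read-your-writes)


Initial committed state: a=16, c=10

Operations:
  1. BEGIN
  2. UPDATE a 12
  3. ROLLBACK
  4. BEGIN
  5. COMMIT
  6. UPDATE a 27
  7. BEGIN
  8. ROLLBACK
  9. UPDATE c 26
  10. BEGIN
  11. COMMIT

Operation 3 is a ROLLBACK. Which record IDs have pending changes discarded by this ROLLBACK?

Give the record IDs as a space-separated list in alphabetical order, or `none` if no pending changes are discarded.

Answer: a

Derivation:
Initial committed: {a=16, c=10}
Op 1: BEGIN: in_txn=True, pending={}
Op 2: UPDATE a=12 (pending; pending now {a=12})
Op 3: ROLLBACK: discarded pending ['a']; in_txn=False
Op 4: BEGIN: in_txn=True, pending={}
Op 5: COMMIT: merged [] into committed; committed now {a=16, c=10}
Op 6: UPDATE a=27 (auto-commit; committed a=27)
Op 7: BEGIN: in_txn=True, pending={}
Op 8: ROLLBACK: discarded pending []; in_txn=False
Op 9: UPDATE c=26 (auto-commit; committed c=26)
Op 10: BEGIN: in_txn=True, pending={}
Op 11: COMMIT: merged [] into committed; committed now {a=27, c=26}
ROLLBACK at op 3 discards: ['a']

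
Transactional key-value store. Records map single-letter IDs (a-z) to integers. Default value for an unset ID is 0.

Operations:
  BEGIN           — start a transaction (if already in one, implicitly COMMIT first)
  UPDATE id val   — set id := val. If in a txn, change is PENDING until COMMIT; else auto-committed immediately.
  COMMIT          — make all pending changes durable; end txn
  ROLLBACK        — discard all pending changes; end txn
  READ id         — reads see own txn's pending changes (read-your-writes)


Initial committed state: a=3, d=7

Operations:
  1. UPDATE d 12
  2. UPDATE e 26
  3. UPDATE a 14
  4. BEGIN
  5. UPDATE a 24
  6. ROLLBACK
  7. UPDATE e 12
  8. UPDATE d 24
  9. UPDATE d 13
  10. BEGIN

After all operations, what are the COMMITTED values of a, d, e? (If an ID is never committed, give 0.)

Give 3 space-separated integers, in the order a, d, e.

Initial committed: {a=3, d=7}
Op 1: UPDATE d=12 (auto-commit; committed d=12)
Op 2: UPDATE e=26 (auto-commit; committed e=26)
Op 3: UPDATE a=14 (auto-commit; committed a=14)
Op 4: BEGIN: in_txn=True, pending={}
Op 5: UPDATE a=24 (pending; pending now {a=24})
Op 6: ROLLBACK: discarded pending ['a']; in_txn=False
Op 7: UPDATE e=12 (auto-commit; committed e=12)
Op 8: UPDATE d=24 (auto-commit; committed d=24)
Op 9: UPDATE d=13 (auto-commit; committed d=13)
Op 10: BEGIN: in_txn=True, pending={}
Final committed: {a=14, d=13, e=12}

Answer: 14 13 12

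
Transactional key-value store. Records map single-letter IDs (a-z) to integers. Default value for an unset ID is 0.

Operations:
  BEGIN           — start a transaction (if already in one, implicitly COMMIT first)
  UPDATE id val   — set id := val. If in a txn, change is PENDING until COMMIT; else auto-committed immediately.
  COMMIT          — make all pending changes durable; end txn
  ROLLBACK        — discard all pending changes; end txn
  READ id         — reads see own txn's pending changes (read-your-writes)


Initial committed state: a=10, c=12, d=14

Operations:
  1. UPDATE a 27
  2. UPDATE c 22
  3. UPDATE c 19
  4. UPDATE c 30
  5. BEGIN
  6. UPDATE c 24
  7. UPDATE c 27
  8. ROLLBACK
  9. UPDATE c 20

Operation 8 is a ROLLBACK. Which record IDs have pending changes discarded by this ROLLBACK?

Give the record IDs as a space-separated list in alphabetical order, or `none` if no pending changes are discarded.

Initial committed: {a=10, c=12, d=14}
Op 1: UPDATE a=27 (auto-commit; committed a=27)
Op 2: UPDATE c=22 (auto-commit; committed c=22)
Op 3: UPDATE c=19 (auto-commit; committed c=19)
Op 4: UPDATE c=30 (auto-commit; committed c=30)
Op 5: BEGIN: in_txn=True, pending={}
Op 6: UPDATE c=24 (pending; pending now {c=24})
Op 7: UPDATE c=27 (pending; pending now {c=27})
Op 8: ROLLBACK: discarded pending ['c']; in_txn=False
Op 9: UPDATE c=20 (auto-commit; committed c=20)
ROLLBACK at op 8 discards: ['c']

Answer: c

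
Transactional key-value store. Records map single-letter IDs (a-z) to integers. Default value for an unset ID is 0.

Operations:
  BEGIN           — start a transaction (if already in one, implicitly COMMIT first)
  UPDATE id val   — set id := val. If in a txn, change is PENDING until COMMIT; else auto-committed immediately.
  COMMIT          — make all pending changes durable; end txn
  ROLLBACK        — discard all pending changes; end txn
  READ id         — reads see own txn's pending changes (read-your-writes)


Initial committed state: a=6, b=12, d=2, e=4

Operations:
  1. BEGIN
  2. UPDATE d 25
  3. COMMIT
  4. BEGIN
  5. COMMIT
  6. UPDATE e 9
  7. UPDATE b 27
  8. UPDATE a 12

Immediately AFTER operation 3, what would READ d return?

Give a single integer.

Answer: 25

Derivation:
Initial committed: {a=6, b=12, d=2, e=4}
Op 1: BEGIN: in_txn=True, pending={}
Op 2: UPDATE d=25 (pending; pending now {d=25})
Op 3: COMMIT: merged ['d'] into committed; committed now {a=6, b=12, d=25, e=4}
After op 3: visible(d) = 25 (pending={}, committed={a=6, b=12, d=25, e=4})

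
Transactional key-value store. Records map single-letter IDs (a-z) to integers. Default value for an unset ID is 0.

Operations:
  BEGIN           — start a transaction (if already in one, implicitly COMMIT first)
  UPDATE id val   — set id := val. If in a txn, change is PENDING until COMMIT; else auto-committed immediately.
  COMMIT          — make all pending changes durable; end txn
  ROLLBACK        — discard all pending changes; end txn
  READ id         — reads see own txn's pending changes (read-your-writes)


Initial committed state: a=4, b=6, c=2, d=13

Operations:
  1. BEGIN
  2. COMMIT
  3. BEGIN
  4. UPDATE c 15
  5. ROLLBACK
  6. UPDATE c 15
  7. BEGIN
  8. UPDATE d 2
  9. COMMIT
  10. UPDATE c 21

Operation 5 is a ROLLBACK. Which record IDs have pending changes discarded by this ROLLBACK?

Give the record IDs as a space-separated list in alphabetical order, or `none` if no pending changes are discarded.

Initial committed: {a=4, b=6, c=2, d=13}
Op 1: BEGIN: in_txn=True, pending={}
Op 2: COMMIT: merged [] into committed; committed now {a=4, b=6, c=2, d=13}
Op 3: BEGIN: in_txn=True, pending={}
Op 4: UPDATE c=15 (pending; pending now {c=15})
Op 5: ROLLBACK: discarded pending ['c']; in_txn=False
Op 6: UPDATE c=15 (auto-commit; committed c=15)
Op 7: BEGIN: in_txn=True, pending={}
Op 8: UPDATE d=2 (pending; pending now {d=2})
Op 9: COMMIT: merged ['d'] into committed; committed now {a=4, b=6, c=15, d=2}
Op 10: UPDATE c=21 (auto-commit; committed c=21)
ROLLBACK at op 5 discards: ['c']

Answer: c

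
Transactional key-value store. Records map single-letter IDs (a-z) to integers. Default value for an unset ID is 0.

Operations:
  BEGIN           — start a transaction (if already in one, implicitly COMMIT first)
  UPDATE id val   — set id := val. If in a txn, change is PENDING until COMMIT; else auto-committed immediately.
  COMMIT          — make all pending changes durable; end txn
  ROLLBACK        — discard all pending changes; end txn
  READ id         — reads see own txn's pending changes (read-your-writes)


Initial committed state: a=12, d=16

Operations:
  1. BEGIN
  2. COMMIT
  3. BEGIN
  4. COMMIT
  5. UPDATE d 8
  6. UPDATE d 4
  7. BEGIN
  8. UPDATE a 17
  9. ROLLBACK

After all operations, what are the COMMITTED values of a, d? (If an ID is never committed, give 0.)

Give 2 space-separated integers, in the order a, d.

Answer: 12 4

Derivation:
Initial committed: {a=12, d=16}
Op 1: BEGIN: in_txn=True, pending={}
Op 2: COMMIT: merged [] into committed; committed now {a=12, d=16}
Op 3: BEGIN: in_txn=True, pending={}
Op 4: COMMIT: merged [] into committed; committed now {a=12, d=16}
Op 5: UPDATE d=8 (auto-commit; committed d=8)
Op 6: UPDATE d=4 (auto-commit; committed d=4)
Op 7: BEGIN: in_txn=True, pending={}
Op 8: UPDATE a=17 (pending; pending now {a=17})
Op 9: ROLLBACK: discarded pending ['a']; in_txn=False
Final committed: {a=12, d=4}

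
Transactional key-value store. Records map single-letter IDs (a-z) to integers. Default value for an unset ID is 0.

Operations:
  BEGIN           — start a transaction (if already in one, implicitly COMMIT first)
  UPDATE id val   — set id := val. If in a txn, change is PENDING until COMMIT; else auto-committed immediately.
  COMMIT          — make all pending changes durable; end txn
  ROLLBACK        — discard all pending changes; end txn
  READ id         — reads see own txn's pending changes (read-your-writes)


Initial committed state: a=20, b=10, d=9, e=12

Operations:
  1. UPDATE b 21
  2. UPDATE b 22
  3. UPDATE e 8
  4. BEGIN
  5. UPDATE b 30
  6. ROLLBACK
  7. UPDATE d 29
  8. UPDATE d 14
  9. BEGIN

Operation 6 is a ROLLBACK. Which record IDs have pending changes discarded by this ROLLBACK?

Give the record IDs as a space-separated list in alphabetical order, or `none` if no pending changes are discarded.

Initial committed: {a=20, b=10, d=9, e=12}
Op 1: UPDATE b=21 (auto-commit; committed b=21)
Op 2: UPDATE b=22 (auto-commit; committed b=22)
Op 3: UPDATE e=8 (auto-commit; committed e=8)
Op 4: BEGIN: in_txn=True, pending={}
Op 5: UPDATE b=30 (pending; pending now {b=30})
Op 6: ROLLBACK: discarded pending ['b']; in_txn=False
Op 7: UPDATE d=29 (auto-commit; committed d=29)
Op 8: UPDATE d=14 (auto-commit; committed d=14)
Op 9: BEGIN: in_txn=True, pending={}
ROLLBACK at op 6 discards: ['b']

Answer: b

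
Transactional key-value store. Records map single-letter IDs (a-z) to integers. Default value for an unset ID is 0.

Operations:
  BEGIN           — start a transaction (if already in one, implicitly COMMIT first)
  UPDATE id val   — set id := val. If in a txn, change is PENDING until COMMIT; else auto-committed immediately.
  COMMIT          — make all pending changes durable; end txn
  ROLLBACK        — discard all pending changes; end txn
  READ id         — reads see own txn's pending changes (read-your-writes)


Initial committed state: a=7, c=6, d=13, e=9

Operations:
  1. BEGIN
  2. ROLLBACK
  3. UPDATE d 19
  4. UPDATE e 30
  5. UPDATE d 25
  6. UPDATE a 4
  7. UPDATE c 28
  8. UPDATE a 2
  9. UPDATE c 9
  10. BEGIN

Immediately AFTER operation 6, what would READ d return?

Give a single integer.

Initial committed: {a=7, c=6, d=13, e=9}
Op 1: BEGIN: in_txn=True, pending={}
Op 2: ROLLBACK: discarded pending []; in_txn=False
Op 3: UPDATE d=19 (auto-commit; committed d=19)
Op 4: UPDATE e=30 (auto-commit; committed e=30)
Op 5: UPDATE d=25 (auto-commit; committed d=25)
Op 6: UPDATE a=4 (auto-commit; committed a=4)
After op 6: visible(d) = 25 (pending={}, committed={a=4, c=6, d=25, e=30})

Answer: 25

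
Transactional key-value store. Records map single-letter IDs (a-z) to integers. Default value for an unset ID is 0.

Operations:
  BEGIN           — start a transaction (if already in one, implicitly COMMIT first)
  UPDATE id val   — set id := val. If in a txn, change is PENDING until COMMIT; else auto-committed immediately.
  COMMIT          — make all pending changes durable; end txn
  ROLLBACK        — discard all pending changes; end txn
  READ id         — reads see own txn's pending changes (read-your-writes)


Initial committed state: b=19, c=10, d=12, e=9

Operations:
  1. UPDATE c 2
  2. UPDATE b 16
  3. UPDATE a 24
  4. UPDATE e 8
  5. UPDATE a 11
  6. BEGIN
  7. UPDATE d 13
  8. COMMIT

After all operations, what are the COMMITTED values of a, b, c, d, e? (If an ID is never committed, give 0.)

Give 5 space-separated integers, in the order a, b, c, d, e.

Initial committed: {b=19, c=10, d=12, e=9}
Op 1: UPDATE c=2 (auto-commit; committed c=2)
Op 2: UPDATE b=16 (auto-commit; committed b=16)
Op 3: UPDATE a=24 (auto-commit; committed a=24)
Op 4: UPDATE e=8 (auto-commit; committed e=8)
Op 5: UPDATE a=11 (auto-commit; committed a=11)
Op 6: BEGIN: in_txn=True, pending={}
Op 7: UPDATE d=13 (pending; pending now {d=13})
Op 8: COMMIT: merged ['d'] into committed; committed now {a=11, b=16, c=2, d=13, e=8}
Final committed: {a=11, b=16, c=2, d=13, e=8}

Answer: 11 16 2 13 8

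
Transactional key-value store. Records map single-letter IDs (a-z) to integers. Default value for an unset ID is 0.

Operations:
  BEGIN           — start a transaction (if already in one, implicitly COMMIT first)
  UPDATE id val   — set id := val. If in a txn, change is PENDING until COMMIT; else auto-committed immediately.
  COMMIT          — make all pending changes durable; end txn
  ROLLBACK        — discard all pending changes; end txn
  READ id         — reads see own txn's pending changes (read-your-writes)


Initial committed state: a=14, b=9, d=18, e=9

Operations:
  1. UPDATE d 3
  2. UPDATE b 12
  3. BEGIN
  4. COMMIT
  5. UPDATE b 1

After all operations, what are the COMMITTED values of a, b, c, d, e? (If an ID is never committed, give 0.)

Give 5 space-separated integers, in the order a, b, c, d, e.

Initial committed: {a=14, b=9, d=18, e=9}
Op 1: UPDATE d=3 (auto-commit; committed d=3)
Op 2: UPDATE b=12 (auto-commit; committed b=12)
Op 3: BEGIN: in_txn=True, pending={}
Op 4: COMMIT: merged [] into committed; committed now {a=14, b=12, d=3, e=9}
Op 5: UPDATE b=1 (auto-commit; committed b=1)
Final committed: {a=14, b=1, d=3, e=9}

Answer: 14 1 0 3 9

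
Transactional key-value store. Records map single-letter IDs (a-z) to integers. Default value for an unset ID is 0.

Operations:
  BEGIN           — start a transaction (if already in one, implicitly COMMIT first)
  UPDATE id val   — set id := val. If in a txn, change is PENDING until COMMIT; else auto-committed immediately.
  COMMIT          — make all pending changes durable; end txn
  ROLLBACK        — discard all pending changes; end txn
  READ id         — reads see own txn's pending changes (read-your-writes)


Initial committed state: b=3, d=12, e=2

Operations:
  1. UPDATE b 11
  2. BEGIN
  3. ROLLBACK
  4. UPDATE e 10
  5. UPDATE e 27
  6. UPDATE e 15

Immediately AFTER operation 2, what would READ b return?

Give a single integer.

Initial committed: {b=3, d=12, e=2}
Op 1: UPDATE b=11 (auto-commit; committed b=11)
Op 2: BEGIN: in_txn=True, pending={}
After op 2: visible(b) = 11 (pending={}, committed={b=11, d=12, e=2})

Answer: 11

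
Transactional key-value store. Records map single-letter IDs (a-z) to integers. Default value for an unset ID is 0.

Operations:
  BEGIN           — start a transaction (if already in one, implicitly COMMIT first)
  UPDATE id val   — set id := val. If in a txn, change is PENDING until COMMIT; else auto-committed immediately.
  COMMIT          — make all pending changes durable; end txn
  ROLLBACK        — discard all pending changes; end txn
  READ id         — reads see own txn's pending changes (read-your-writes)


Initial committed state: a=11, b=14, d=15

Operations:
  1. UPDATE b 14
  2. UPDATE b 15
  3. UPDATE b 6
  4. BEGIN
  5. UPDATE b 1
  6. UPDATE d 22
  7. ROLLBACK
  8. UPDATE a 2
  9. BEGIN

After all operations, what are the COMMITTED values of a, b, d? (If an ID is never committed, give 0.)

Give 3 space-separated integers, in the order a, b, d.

Initial committed: {a=11, b=14, d=15}
Op 1: UPDATE b=14 (auto-commit; committed b=14)
Op 2: UPDATE b=15 (auto-commit; committed b=15)
Op 3: UPDATE b=6 (auto-commit; committed b=6)
Op 4: BEGIN: in_txn=True, pending={}
Op 5: UPDATE b=1 (pending; pending now {b=1})
Op 6: UPDATE d=22 (pending; pending now {b=1, d=22})
Op 7: ROLLBACK: discarded pending ['b', 'd']; in_txn=False
Op 8: UPDATE a=2 (auto-commit; committed a=2)
Op 9: BEGIN: in_txn=True, pending={}
Final committed: {a=2, b=6, d=15}

Answer: 2 6 15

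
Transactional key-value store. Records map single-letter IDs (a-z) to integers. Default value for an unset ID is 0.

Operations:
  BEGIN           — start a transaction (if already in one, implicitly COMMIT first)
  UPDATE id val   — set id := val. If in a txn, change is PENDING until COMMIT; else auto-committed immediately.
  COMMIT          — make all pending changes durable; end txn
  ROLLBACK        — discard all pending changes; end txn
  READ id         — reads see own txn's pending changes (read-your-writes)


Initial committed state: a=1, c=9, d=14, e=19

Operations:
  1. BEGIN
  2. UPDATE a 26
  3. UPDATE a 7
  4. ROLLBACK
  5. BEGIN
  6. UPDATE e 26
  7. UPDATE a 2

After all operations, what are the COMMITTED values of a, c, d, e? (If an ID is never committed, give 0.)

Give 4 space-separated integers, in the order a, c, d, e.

Initial committed: {a=1, c=9, d=14, e=19}
Op 1: BEGIN: in_txn=True, pending={}
Op 2: UPDATE a=26 (pending; pending now {a=26})
Op 3: UPDATE a=7 (pending; pending now {a=7})
Op 4: ROLLBACK: discarded pending ['a']; in_txn=False
Op 5: BEGIN: in_txn=True, pending={}
Op 6: UPDATE e=26 (pending; pending now {e=26})
Op 7: UPDATE a=2 (pending; pending now {a=2, e=26})
Final committed: {a=1, c=9, d=14, e=19}

Answer: 1 9 14 19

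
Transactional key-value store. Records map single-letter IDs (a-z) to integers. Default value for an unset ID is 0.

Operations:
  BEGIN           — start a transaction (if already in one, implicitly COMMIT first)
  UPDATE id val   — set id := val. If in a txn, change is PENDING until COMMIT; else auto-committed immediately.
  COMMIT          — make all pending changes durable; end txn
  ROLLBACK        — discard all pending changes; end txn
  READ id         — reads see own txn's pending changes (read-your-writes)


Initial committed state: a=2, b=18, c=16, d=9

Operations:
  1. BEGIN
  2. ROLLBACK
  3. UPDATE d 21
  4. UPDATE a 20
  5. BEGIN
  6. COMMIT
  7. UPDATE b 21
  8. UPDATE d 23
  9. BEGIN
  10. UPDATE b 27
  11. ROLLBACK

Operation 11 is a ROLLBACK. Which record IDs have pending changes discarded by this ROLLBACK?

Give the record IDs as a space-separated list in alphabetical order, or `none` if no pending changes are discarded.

Initial committed: {a=2, b=18, c=16, d=9}
Op 1: BEGIN: in_txn=True, pending={}
Op 2: ROLLBACK: discarded pending []; in_txn=False
Op 3: UPDATE d=21 (auto-commit; committed d=21)
Op 4: UPDATE a=20 (auto-commit; committed a=20)
Op 5: BEGIN: in_txn=True, pending={}
Op 6: COMMIT: merged [] into committed; committed now {a=20, b=18, c=16, d=21}
Op 7: UPDATE b=21 (auto-commit; committed b=21)
Op 8: UPDATE d=23 (auto-commit; committed d=23)
Op 9: BEGIN: in_txn=True, pending={}
Op 10: UPDATE b=27 (pending; pending now {b=27})
Op 11: ROLLBACK: discarded pending ['b']; in_txn=False
ROLLBACK at op 11 discards: ['b']

Answer: b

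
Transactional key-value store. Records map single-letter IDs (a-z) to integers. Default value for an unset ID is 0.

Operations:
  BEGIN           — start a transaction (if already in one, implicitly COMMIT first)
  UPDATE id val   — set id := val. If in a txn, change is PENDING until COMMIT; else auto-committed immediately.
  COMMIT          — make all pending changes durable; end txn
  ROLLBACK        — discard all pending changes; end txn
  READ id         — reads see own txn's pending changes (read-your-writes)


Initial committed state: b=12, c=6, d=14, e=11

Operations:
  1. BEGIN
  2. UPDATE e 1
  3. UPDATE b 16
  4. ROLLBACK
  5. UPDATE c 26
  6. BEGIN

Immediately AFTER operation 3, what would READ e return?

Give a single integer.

Answer: 1

Derivation:
Initial committed: {b=12, c=6, d=14, e=11}
Op 1: BEGIN: in_txn=True, pending={}
Op 2: UPDATE e=1 (pending; pending now {e=1})
Op 3: UPDATE b=16 (pending; pending now {b=16, e=1})
After op 3: visible(e) = 1 (pending={b=16, e=1}, committed={b=12, c=6, d=14, e=11})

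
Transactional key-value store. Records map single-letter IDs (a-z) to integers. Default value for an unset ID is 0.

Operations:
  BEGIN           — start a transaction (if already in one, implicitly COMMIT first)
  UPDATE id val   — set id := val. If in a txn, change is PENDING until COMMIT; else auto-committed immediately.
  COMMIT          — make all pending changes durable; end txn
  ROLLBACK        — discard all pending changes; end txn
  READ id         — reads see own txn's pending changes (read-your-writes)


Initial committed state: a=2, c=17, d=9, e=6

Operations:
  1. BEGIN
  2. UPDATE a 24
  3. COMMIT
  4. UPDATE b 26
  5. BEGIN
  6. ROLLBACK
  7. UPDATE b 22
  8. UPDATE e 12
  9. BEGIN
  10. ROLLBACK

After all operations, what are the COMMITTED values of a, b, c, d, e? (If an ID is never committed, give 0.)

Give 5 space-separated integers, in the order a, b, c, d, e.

Answer: 24 22 17 9 12

Derivation:
Initial committed: {a=2, c=17, d=9, e=6}
Op 1: BEGIN: in_txn=True, pending={}
Op 2: UPDATE a=24 (pending; pending now {a=24})
Op 3: COMMIT: merged ['a'] into committed; committed now {a=24, c=17, d=9, e=6}
Op 4: UPDATE b=26 (auto-commit; committed b=26)
Op 5: BEGIN: in_txn=True, pending={}
Op 6: ROLLBACK: discarded pending []; in_txn=False
Op 7: UPDATE b=22 (auto-commit; committed b=22)
Op 8: UPDATE e=12 (auto-commit; committed e=12)
Op 9: BEGIN: in_txn=True, pending={}
Op 10: ROLLBACK: discarded pending []; in_txn=False
Final committed: {a=24, b=22, c=17, d=9, e=12}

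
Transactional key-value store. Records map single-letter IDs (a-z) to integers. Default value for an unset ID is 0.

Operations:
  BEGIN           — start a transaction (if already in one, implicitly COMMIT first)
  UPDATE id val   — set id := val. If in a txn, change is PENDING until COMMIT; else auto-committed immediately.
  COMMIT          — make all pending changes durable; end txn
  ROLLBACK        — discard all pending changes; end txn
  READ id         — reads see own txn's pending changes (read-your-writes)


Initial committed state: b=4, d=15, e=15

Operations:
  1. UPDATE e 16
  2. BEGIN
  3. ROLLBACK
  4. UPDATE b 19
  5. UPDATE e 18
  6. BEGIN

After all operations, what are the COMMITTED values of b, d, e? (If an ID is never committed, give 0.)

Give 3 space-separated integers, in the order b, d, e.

Answer: 19 15 18

Derivation:
Initial committed: {b=4, d=15, e=15}
Op 1: UPDATE e=16 (auto-commit; committed e=16)
Op 2: BEGIN: in_txn=True, pending={}
Op 3: ROLLBACK: discarded pending []; in_txn=False
Op 4: UPDATE b=19 (auto-commit; committed b=19)
Op 5: UPDATE e=18 (auto-commit; committed e=18)
Op 6: BEGIN: in_txn=True, pending={}
Final committed: {b=19, d=15, e=18}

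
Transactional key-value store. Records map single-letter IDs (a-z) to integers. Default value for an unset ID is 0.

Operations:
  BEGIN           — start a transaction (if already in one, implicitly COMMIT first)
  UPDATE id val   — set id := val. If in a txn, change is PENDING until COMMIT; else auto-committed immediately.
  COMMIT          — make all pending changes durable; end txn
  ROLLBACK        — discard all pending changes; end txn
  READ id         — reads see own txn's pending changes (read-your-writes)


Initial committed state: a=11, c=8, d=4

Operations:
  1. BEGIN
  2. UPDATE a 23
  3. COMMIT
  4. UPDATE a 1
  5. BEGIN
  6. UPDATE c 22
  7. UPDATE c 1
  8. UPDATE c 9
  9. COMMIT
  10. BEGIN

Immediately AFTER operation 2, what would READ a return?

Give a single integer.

Initial committed: {a=11, c=8, d=4}
Op 1: BEGIN: in_txn=True, pending={}
Op 2: UPDATE a=23 (pending; pending now {a=23})
After op 2: visible(a) = 23 (pending={a=23}, committed={a=11, c=8, d=4})

Answer: 23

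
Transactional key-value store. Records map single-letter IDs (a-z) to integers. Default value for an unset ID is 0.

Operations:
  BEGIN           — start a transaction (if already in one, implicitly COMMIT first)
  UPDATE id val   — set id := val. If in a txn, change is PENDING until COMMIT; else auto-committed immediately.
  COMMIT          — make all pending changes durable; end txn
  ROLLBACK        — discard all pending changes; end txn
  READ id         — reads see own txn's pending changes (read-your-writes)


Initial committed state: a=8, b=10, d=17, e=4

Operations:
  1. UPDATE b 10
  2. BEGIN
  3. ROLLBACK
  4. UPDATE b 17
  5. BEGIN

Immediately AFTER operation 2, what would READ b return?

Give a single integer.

Answer: 10

Derivation:
Initial committed: {a=8, b=10, d=17, e=4}
Op 1: UPDATE b=10 (auto-commit; committed b=10)
Op 2: BEGIN: in_txn=True, pending={}
After op 2: visible(b) = 10 (pending={}, committed={a=8, b=10, d=17, e=4})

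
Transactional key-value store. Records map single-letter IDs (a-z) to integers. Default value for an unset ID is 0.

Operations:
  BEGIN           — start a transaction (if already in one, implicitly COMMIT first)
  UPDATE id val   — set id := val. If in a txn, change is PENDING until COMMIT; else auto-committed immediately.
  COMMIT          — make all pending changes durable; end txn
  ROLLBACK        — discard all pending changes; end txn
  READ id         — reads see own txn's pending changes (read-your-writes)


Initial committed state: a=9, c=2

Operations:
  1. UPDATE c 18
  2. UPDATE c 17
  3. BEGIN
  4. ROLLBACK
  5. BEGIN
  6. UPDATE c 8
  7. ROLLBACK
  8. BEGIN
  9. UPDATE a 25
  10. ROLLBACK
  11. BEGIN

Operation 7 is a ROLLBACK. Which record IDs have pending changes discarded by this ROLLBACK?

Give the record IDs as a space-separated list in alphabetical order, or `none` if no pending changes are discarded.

Initial committed: {a=9, c=2}
Op 1: UPDATE c=18 (auto-commit; committed c=18)
Op 2: UPDATE c=17 (auto-commit; committed c=17)
Op 3: BEGIN: in_txn=True, pending={}
Op 4: ROLLBACK: discarded pending []; in_txn=False
Op 5: BEGIN: in_txn=True, pending={}
Op 6: UPDATE c=8 (pending; pending now {c=8})
Op 7: ROLLBACK: discarded pending ['c']; in_txn=False
Op 8: BEGIN: in_txn=True, pending={}
Op 9: UPDATE a=25 (pending; pending now {a=25})
Op 10: ROLLBACK: discarded pending ['a']; in_txn=False
Op 11: BEGIN: in_txn=True, pending={}
ROLLBACK at op 7 discards: ['c']

Answer: c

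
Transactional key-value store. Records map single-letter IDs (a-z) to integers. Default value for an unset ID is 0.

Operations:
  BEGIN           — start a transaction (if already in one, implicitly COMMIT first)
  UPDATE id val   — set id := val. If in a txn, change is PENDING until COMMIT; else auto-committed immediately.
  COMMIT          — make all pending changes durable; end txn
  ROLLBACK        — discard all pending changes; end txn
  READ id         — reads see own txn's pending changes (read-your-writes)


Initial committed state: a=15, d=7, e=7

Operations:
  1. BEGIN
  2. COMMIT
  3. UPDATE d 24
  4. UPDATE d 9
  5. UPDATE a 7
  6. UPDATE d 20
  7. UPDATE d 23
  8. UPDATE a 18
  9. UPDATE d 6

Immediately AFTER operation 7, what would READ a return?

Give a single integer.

Initial committed: {a=15, d=7, e=7}
Op 1: BEGIN: in_txn=True, pending={}
Op 2: COMMIT: merged [] into committed; committed now {a=15, d=7, e=7}
Op 3: UPDATE d=24 (auto-commit; committed d=24)
Op 4: UPDATE d=9 (auto-commit; committed d=9)
Op 5: UPDATE a=7 (auto-commit; committed a=7)
Op 6: UPDATE d=20 (auto-commit; committed d=20)
Op 7: UPDATE d=23 (auto-commit; committed d=23)
After op 7: visible(a) = 7 (pending={}, committed={a=7, d=23, e=7})

Answer: 7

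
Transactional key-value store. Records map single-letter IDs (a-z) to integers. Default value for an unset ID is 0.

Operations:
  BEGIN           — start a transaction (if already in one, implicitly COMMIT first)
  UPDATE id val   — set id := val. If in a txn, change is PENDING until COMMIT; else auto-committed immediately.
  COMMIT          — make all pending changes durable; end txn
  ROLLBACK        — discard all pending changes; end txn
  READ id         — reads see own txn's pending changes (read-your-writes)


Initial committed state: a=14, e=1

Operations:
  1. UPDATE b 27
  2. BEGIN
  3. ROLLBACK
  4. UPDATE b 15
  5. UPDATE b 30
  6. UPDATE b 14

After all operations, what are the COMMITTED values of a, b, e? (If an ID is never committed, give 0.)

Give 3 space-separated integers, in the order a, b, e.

Initial committed: {a=14, e=1}
Op 1: UPDATE b=27 (auto-commit; committed b=27)
Op 2: BEGIN: in_txn=True, pending={}
Op 3: ROLLBACK: discarded pending []; in_txn=False
Op 4: UPDATE b=15 (auto-commit; committed b=15)
Op 5: UPDATE b=30 (auto-commit; committed b=30)
Op 6: UPDATE b=14 (auto-commit; committed b=14)
Final committed: {a=14, b=14, e=1}

Answer: 14 14 1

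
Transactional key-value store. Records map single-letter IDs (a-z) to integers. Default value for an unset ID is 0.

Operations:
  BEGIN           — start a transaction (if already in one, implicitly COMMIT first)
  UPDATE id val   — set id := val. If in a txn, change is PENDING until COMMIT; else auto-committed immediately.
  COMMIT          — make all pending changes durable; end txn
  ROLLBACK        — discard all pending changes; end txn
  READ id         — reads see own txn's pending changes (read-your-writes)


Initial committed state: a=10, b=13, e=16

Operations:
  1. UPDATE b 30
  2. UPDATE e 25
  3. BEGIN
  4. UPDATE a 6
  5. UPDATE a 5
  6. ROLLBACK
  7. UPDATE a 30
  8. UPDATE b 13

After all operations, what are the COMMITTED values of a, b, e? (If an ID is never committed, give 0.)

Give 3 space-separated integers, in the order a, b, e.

Answer: 30 13 25

Derivation:
Initial committed: {a=10, b=13, e=16}
Op 1: UPDATE b=30 (auto-commit; committed b=30)
Op 2: UPDATE e=25 (auto-commit; committed e=25)
Op 3: BEGIN: in_txn=True, pending={}
Op 4: UPDATE a=6 (pending; pending now {a=6})
Op 5: UPDATE a=5 (pending; pending now {a=5})
Op 6: ROLLBACK: discarded pending ['a']; in_txn=False
Op 7: UPDATE a=30 (auto-commit; committed a=30)
Op 8: UPDATE b=13 (auto-commit; committed b=13)
Final committed: {a=30, b=13, e=25}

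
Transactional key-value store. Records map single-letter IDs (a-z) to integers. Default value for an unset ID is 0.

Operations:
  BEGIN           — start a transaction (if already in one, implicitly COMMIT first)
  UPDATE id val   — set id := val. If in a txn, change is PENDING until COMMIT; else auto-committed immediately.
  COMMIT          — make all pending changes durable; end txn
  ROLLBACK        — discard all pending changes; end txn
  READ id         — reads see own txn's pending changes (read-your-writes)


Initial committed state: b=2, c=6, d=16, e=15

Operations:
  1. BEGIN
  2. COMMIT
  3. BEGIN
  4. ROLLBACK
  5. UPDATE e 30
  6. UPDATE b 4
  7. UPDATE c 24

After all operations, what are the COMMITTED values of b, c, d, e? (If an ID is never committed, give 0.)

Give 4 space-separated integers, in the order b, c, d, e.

Initial committed: {b=2, c=6, d=16, e=15}
Op 1: BEGIN: in_txn=True, pending={}
Op 2: COMMIT: merged [] into committed; committed now {b=2, c=6, d=16, e=15}
Op 3: BEGIN: in_txn=True, pending={}
Op 4: ROLLBACK: discarded pending []; in_txn=False
Op 5: UPDATE e=30 (auto-commit; committed e=30)
Op 6: UPDATE b=4 (auto-commit; committed b=4)
Op 7: UPDATE c=24 (auto-commit; committed c=24)
Final committed: {b=4, c=24, d=16, e=30}

Answer: 4 24 16 30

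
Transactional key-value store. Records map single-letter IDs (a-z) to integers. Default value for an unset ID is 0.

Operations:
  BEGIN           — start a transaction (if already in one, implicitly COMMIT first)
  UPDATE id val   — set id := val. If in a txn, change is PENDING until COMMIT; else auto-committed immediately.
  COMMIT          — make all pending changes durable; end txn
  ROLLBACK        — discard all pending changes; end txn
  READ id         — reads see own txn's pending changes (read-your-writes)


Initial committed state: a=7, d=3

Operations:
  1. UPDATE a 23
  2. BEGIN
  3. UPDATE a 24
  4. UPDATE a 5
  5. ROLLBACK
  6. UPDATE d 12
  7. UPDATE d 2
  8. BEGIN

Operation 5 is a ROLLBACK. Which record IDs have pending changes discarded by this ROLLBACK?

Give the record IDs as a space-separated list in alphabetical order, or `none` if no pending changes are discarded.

Answer: a

Derivation:
Initial committed: {a=7, d=3}
Op 1: UPDATE a=23 (auto-commit; committed a=23)
Op 2: BEGIN: in_txn=True, pending={}
Op 3: UPDATE a=24 (pending; pending now {a=24})
Op 4: UPDATE a=5 (pending; pending now {a=5})
Op 5: ROLLBACK: discarded pending ['a']; in_txn=False
Op 6: UPDATE d=12 (auto-commit; committed d=12)
Op 7: UPDATE d=2 (auto-commit; committed d=2)
Op 8: BEGIN: in_txn=True, pending={}
ROLLBACK at op 5 discards: ['a']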